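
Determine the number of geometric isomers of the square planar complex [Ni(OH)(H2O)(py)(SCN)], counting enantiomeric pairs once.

A square has two trans pairs of vertices; adjacent vertices are cis.
There are 3 geometric isomers: (H2O/SCN trans, OH/py trans); (H2O/py trans, OH/SCN trans); (H2O/OH trans, SCN/py trans).

3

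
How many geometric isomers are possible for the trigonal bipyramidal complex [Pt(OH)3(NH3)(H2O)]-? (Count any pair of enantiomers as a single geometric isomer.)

4

A trigonal bipyramid has two axial and three equatorial sites, which are chemically inequivalent.
Systematic placement gives 4 geometric isomers: NH3 axial, H2O axial; NH3 equatorial, H2O axial; NH3 axial, H2O equatorial; NH3 equatorial, H2O equatorial.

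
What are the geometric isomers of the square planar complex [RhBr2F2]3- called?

cis and trans

Systematic placement gives 2 geometric isomers: Br cis; Br trans.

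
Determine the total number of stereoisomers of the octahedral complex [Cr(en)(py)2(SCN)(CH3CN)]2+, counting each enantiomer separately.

6

In an octahedral complex each vertex has one trans partner and four cis neighbours.
Each en is bidentate and must span two cis positions.
Working through the distinct placements yields 4 geometric isomers: py cis (3 arrangements, 2 chiral); py trans.
Of these, 2 lack any improper symmetry element and so occur as enantiomeric pairs, giving 4 + 2 = 6 stereoisomers in total.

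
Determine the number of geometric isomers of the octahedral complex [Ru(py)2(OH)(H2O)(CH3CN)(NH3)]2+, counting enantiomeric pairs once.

9

The six octahedral sites form three mutually perpendicular trans pairs.
Systematic enumeration (placing each ligand type in turn and discarding arrangements equivalent by rotation or reflection) gives 9 geometric isomers.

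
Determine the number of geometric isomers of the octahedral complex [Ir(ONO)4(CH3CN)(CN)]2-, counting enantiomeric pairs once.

2

There are 2 geometric isomers: CH3CN and CN mutually trans; CH3CN and CN mutually cis.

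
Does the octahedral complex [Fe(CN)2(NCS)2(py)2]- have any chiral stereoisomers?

An octahedron has six vertices in three trans pairs; every non-trans pair is cis.
Working through the distinct placements yields 5 geometric isomers: CN trans, NCS trans, py trans; CN trans, NCS cis, py cis; CN cis, NCS cis, py trans; CN cis, NCS cis, py cis (chiral); CN cis, NCS trans, py cis.
One of these lacks any improper symmetry element and so occurs as an enantiomeric pair, giving 5 + 1 = 6 stereoisomers in total.

yes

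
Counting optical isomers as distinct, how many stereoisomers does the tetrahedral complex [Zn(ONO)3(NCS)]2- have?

1

Only one geometric arrangement is possible.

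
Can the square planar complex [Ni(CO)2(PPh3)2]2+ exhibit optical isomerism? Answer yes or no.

In a square planar complex each vertex has one trans partner and two cis neighbours.
There are 2 geometric isomers: CO cis; CO trans.
Each arrangement has an internal mirror plane or centre of symmetry, so none is chiral.

no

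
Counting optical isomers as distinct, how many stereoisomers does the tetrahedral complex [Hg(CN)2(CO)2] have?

1

Only one geometric arrangement is possible.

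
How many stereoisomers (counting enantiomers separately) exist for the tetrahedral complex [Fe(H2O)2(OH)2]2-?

All four vertices of a tetrahedron are equivalent and mutually adjacent, so cis/trans isomerism cannot arise.
Only one geometric arrangement is possible.

1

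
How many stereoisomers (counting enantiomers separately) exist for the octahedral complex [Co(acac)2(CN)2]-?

In an octahedral complex each vertex has one trans partner and four cis neighbours.
Each acac is bidentate and must span two cis positions.
There are 2 geometric isomers: CN trans; CN cis (chiral).
One of these lacks any improper symmetry element and so occurs as an enantiomeric pair, giving 2 + 1 = 3 stereoisomers in total.

3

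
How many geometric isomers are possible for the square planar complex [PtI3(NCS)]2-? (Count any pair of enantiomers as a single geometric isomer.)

Only one geometric arrangement is possible.

1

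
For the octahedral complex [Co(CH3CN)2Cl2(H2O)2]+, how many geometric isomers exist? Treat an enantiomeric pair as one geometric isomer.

An octahedron has six vertices in three trans pairs; every non-trans pair is cis.
There are 5 geometric isomers: CH3CN trans, Cl trans, H2O trans; CH3CN trans, Cl cis, H2O cis; CH3CN cis, Cl cis, H2O trans; CH3CN cis, Cl cis, H2O cis (chiral); CH3CN cis, Cl trans, H2O cis.

5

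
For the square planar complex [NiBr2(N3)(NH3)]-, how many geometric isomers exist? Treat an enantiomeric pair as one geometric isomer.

Working through the distinct placements yields 2 geometric isomers: Br cis; Br trans.

2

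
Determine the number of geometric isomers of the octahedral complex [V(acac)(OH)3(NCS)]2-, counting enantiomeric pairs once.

Each acac is bidentate and must span two cis positions.
The distinct arrangements are (2 in all): OH fac; OH mer.

2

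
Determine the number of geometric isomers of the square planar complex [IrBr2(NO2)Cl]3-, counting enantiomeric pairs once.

2

In a square planar complex each vertex has one trans partner and two cis neighbours.
Systematic placement gives 2 geometric isomers: Br cis; Br trans.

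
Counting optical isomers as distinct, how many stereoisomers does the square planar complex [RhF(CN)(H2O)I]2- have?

A square has two trans pairs of vertices; adjacent vertices are cis.
Systematic placement gives 3 geometric isomers: (CN/H2O trans, F/I trans); (CN/I trans, F/H2O trans); (CN/F trans, H2O/I trans).
Each arrangement has an internal mirror plane or centre of symmetry, so none is chiral.

3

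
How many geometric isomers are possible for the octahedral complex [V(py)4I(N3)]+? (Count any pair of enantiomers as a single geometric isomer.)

An octahedron has six vertices in three trans pairs; every non-trans pair is cis.
Systematic placement gives 2 geometric isomers: I and N3 mutually trans; I and N3 mutually cis.

2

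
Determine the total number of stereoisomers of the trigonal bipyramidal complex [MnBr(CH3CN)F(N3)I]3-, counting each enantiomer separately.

In a trigonal bipyramid the two axial positions differ from the three equatorial ones.
Systematic enumeration (placing each ligand type in turn and discarding arrangements equivalent by rotation or reflection) gives 10 geometric isomers.
Of these, 10 lack any improper symmetry element and so occur as enantiomeric pairs, giving 10 + 10 = 20 stereoisomers in total.

20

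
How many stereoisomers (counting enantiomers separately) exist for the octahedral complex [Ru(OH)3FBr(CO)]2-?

There are 4 geometric isomers: OH mer (3 arrangements); OH fac (chiral).
One of these lacks any improper symmetry element and so occurs as an enantiomeric pair, giving 4 + 1 = 5 stereoisomers in total.

5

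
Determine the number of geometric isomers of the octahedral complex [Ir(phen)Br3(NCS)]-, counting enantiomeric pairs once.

The six octahedral sites form three mutually perpendicular trans pairs.
Each phen is bidentate and must span two cis positions.
The distinct arrangements are (2 in all): Br mer; Br fac.

2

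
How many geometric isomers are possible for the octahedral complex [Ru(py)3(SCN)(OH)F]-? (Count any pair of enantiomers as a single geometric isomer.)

There are 4 geometric isomers: py mer (3 arrangements); py fac (chiral).

4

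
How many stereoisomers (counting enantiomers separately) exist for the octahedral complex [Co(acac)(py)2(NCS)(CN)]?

6

The six octahedral sites form three mutually perpendicular trans pairs.
Each acac is bidentate and must span two cis positions.
Systematic placement gives 4 geometric isomers: py cis (3 arrangements, 2 chiral); py trans.
Of these, 2 lack any improper symmetry element and so occur as enantiomeric pairs, giving 4 + 2 = 6 stereoisomers in total.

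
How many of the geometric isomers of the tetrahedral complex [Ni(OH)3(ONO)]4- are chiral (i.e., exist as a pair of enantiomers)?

In a tetrahedral complex all four positions are equivalent and every pair of ligands is adjacent — there is no cis/trans distinction.
Only one geometric arrangement is possible.

0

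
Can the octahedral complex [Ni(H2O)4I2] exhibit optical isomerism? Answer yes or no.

Working through the distinct placements yields 2 geometric isomers: I trans; I cis.
Each arrangement has an internal mirror plane or centre of symmetry, so none is chiral.

no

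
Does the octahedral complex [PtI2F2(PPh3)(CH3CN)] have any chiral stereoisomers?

yes

The six octahedral sites form three mutually perpendicular trans pairs.
The distinct arrangements are (6 in all): I cis, F cis (3 arrangements, 2 chiral); I trans, F cis; I cis, F trans; I trans, F trans.
Of these, 2 lack any improper symmetry element and so occur as enantiomeric pairs, giving 6 + 2 = 8 stereoisomers in total.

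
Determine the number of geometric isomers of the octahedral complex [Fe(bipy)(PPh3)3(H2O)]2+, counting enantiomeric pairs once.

2

In an octahedral complex each vertex has one trans partner and four cis neighbours.
Each bipy is bidentate and must span two cis positions.
The distinct arrangements are (2 in all): PPh3 fac; PPh3 mer.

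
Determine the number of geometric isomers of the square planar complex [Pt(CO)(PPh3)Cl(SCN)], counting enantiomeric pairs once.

3

A square has two trans pairs of vertices; adjacent vertices are cis.
There are 3 geometric isomers: (CO/PPh3 trans, Cl/SCN trans); (CO/SCN trans, Cl/PPh3 trans); (CO/Cl trans, PPh3/SCN trans).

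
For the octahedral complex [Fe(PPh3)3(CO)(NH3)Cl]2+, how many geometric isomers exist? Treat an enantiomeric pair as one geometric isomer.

4

The six octahedral sites form three mutually perpendicular trans pairs.
Working through the distinct placements yields 4 geometric isomers: PPh3 mer (3 arrangements); PPh3 fac (chiral).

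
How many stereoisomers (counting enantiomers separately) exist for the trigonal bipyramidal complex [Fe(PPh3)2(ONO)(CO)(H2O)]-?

10

A trigonal bipyramid has two axial and three equatorial sites, which are chemically inequivalent.
Exhaustive case analysis gives 7 geometric isomers.
Of these, 3 lack any improper symmetry element and so occur as enantiomeric pairs, giving 7 + 3 = 10 stereoisomers in total.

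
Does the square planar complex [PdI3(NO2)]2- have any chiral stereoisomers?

no

Only one geometric arrangement is possible.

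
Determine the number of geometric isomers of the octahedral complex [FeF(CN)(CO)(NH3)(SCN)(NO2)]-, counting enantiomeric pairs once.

In an octahedral complex each vertex has one trans partner and four cis neighbours.
Exhaustive case analysis gives 15 geometric isomers.

15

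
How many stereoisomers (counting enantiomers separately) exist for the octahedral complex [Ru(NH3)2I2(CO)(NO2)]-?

8

Systematic placement gives 6 geometric isomers: NH3 cis, I cis (3 arrangements, 2 chiral); NH3 trans, I cis; NH3 cis, I trans; NH3 trans, I trans.
Of these, 2 lack any improper symmetry element and so occur as enantiomeric pairs, giving 6 + 2 = 8 stereoisomers in total.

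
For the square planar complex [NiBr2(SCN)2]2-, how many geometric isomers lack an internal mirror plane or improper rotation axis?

In a square planar complex each vertex has one trans partner and two cis neighbours.
Systematic placement gives 2 geometric isomers: Br cis; Br trans.
Each arrangement has an internal mirror plane or centre of symmetry, so none is chiral.

0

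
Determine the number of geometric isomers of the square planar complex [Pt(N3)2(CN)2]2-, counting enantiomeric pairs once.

In a square planar complex each vertex has one trans partner and two cis neighbours.
The distinct arrangements are (2 in all): N3 cis; N3 trans.

2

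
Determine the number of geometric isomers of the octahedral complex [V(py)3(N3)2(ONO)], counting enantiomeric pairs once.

The six octahedral sites form three mutually perpendicular trans pairs.
Working through the distinct placements yields 3 geometric isomers: py mer, N3 trans; py mer, N3 cis; py fac, N3 cis.

3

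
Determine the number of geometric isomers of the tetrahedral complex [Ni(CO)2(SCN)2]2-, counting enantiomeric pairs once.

All four vertices of a tetrahedron are equivalent and mutually adjacent, so cis/trans isomerism cannot arise.
Only one geometric arrangement is possible.

1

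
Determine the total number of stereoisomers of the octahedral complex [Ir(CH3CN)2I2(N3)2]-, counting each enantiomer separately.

An octahedron has six vertices in three trans pairs; every non-trans pair is cis.
Systematic placement gives 5 geometric isomers: CH3CN trans, I trans, N3 trans; CH3CN trans, I cis, N3 cis; CH3CN cis, I cis, N3 trans; CH3CN cis, I cis, N3 cis (chiral); CH3CN cis, I trans, N3 cis.
One of these lacks any improper symmetry element and so occurs as an enantiomeric pair, giving 5 + 1 = 6 stereoisomers in total.

6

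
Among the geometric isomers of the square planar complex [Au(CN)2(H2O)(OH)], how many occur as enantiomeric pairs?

0

The distinct arrangements are (2 in all): CN cis; CN trans.
Each arrangement has an internal mirror plane or centre of symmetry, so none is chiral.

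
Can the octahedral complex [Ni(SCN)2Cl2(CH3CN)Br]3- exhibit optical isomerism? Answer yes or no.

In an octahedral complex each vertex has one trans partner and four cis neighbours.
Working through the distinct placements yields 6 geometric isomers: SCN trans, Cl trans; SCN cis, Cl cis (3 arrangements, 2 chiral); SCN trans, Cl cis; SCN cis, Cl trans.
Of these, 2 lack any improper symmetry element and so occur as enantiomeric pairs, giving 6 + 2 = 8 stereoisomers in total.

yes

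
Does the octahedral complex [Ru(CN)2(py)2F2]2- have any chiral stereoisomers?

In an octahedral complex each vertex has one trans partner and four cis neighbours.
The distinct arrangements are (5 in all): CN trans, py trans, F trans; CN trans, py cis, F cis; CN cis, py trans, F cis; CN cis, py cis, F cis (chiral); CN cis, py cis, F trans.
One of these lacks any improper symmetry element and so occurs as an enantiomeric pair, giving 5 + 1 = 6 stereoisomers in total.

yes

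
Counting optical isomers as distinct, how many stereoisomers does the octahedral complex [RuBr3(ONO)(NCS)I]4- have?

5

There are 4 geometric isomers: Br mer (3 arrangements); Br fac (chiral).
One of these lacks any improper symmetry element and so occurs as an enantiomeric pair, giving 4 + 1 = 5 stereoisomers in total.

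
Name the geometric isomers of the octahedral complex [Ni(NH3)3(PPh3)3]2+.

fac and mer

The distinct arrangements are (2 in all): NH3 mer; NH3 fac.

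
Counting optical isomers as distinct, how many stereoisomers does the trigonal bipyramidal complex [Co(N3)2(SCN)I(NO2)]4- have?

10

A trigonal bipyramid has two axial and three equatorial sites, which are chemically inequivalent.
Systematic enumeration (placing each ligand type in turn and discarding arrangements equivalent by rotation or reflection) gives 7 geometric isomers.
Of these, 3 lack any improper symmetry element and so occur as enantiomeric pairs, giving 7 + 3 = 10 stereoisomers in total.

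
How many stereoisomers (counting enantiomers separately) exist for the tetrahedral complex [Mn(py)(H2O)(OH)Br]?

All four vertices of a tetrahedron are equivalent and mutually adjacent, so cis/trans isomerism cannot arise.
Only one geometric arrangement is possible; it has no improper symmetry element, so it exists as a pair of enantiomers (2 stereoisomers).

2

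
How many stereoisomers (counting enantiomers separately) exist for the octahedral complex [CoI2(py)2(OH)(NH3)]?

8

The six octahedral sites form three mutually perpendicular trans pairs.
Working through the distinct placements yields 6 geometric isomers: I trans, py trans; I trans, py cis; I cis, py trans; I cis, py cis (3 arrangements, 2 chiral).
Of these, 2 lack any improper symmetry element and so occur as enantiomeric pairs, giving 6 + 2 = 8 stereoisomers in total.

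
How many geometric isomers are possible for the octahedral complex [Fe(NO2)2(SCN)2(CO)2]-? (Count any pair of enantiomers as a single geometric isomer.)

There are 5 geometric isomers: NO2 trans, SCN trans, CO trans; NO2 cis, SCN cis, CO trans; NO2 cis, SCN trans, CO cis; NO2 cis, SCN cis, CO cis (chiral); NO2 trans, SCN cis, CO cis.

5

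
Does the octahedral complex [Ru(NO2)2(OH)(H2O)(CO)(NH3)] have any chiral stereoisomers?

In an octahedral complex each vertex has one trans partner and four cis neighbours.
Systematic enumeration (placing each ligand type in turn and discarding arrangements equivalent by rotation or reflection) gives 9 geometric isomers.
Of these, 6 lack any improper symmetry element and so occur as enantiomeric pairs, giving 9 + 6 = 15 stereoisomers in total.

yes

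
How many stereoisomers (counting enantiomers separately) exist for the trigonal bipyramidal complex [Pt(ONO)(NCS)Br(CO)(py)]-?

20

A trigonal bipyramid has two axial and three equatorial sites, which are chemically inequivalent.
Exhaustive case analysis gives 10 geometric isomers.
Of these, 10 lack any improper symmetry element and so occur as enantiomeric pairs, giving 10 + 10 = 20 stereoisomers in total.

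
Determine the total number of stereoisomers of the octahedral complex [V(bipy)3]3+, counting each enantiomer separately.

2

An octahedron has six vertices in three trans pairs; every non-trans pair is cis.
Each bipy is bidentate and must span two cis positions.
Only one geometric arrangement is possible; it has no improper symmetry element, so it exists as a pair of enantiomers (2 stereoisomers).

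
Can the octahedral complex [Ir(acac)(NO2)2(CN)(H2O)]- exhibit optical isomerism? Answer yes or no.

yes

An octahedron has six vertices in three trans pairs; every non-trans pair is cis.
Each acac is bidentate and must span two cis positions.
Systematic placement gives 4 geometric isomers: NO2 cis (3 arrangements, 2 chiral); NO2 trans.
Of these, 2 lack any improper symmetry element and so occur as enantiomeric pairs, giving 4 + 2 = 6 stereoisomers in total.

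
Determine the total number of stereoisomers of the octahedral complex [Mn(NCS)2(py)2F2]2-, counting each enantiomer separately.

In an octahedral complex each vertex has one trans partner and four cis neighbours.
Working through the distinct placements yields 5 geometric isomers: NCS trans, py trans, F trans; NCS cis, py cis, F trans; NCS cis, py trans, F cis; NCS cis, py cis, F cis (chiral); NCS trans, py cis, F cis.
One of these lacks any improper symmetry element and so occurs as an enantiomeric pair, giving 5 + 1 = 6 stereoisomers in total.

6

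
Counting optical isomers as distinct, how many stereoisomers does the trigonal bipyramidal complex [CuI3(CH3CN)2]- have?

A trigonal bipyramid has two axial and three equatorial sites, which are chemically inequivalent.
The distinct arrangements are (3 in all): CH3CN both axial; CH3CN one axial, one equatorial; CH3CN both equatorial.
Each arrangement has an internal mirror plane or centre of symmetry, so none is chiral.

3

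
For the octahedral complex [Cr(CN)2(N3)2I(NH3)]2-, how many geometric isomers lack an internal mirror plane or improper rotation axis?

2

The six octahedral sites form three mutually perpendicular trans pairs.
Working through the distinct placements yields 6 geometric isomers: CN trans, N3 cis; CN trans, N3 trans; CN cis, N3 cis (3 arrangements, 2 chiral); CN cis, N3 trans.
Of these, 2 lack any improper symmetry element and so occur as enantiomeric pairs, giving 6 + 2 = 8 stereoisomers in total.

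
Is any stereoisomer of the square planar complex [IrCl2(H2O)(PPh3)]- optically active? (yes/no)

In a square planar complex each vertex has one trans partner and two cis neighbours.
Systematic placement gives 2 geometric isomers: Cl cis; Cl trans.
Each arrangement has an internal mirror plane or centre of symmetry, so none is chiral.

no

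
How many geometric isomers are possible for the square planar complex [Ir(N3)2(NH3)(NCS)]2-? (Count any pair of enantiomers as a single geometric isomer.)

In a square planar complex each vertex has one trans partner and two cis neighbours.
Working through the distinct placements yields 2 geometric isomers: N3 cis; N3 trans.

2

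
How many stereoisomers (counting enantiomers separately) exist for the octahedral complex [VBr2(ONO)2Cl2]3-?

Systematic placement gives 5 geometric isomers: Br trans, ONO trans, Cl trans; Br trans, ONO cis, Cl cis; Br cis, ONO trans, Cl cis; Br cis, ONO cis, Cl cis (chiral); Br cis, ONO cis, Cl trans.
One of these lacks any improper symmetry element and so occurs as an enantiomeric pair, giving 5 + 1 = 6 stereoisomers in total.

6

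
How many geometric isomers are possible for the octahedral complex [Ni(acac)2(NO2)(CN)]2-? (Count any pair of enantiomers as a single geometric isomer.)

2

The six octahedral sites form three mutually perpendicular trans pairs.
Each acac is bidentate and must span two cis positions.
Systematic placement gives 2 geometric isomers: NO2 and CN mutually trans; NO2 and CN mutually cis (chiral).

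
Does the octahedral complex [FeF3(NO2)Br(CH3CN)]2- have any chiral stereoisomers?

The six octahedral sites form three mutually perpendicular trans pairs.
There are 4 geometric isomers: F mer (3 arrangements); F fac (chiral).
One of these lacks any improper symmetry element and so occurs as an enantiomeric pair, giving 4 + 1 = 5 stereoisomers in total.

yes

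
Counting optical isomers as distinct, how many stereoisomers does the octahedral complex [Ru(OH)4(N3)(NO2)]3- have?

The six octahedral sites form three mutually perpendicular trans pairs.
The distinct arrangements are (2 in all): N3 and NO2 mutually trans; N3 and NO2 mutually cis.
Each arrangement has an internal mirror plane or centre of symmetry, so none is chiral.

2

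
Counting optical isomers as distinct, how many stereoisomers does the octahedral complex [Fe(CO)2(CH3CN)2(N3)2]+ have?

The six octahedral sites form three mutually perpendicular trans pairs.
The distinct arrangements are (5 in all): CO trans, CH3CN trans, N3 trans; CO cis, CH3CN trans, N3 cis; CO cis, CH3CN cis, N3 trans; CO cis, CH3CN cis, N3 cis (chiral); CO trans, CH3CN cis, N3 cis.
One of these lacks any improper symmetry element and so occurs as an enantiomeric pair, giving 5 + 1 = 6 stereoisomers in total.

6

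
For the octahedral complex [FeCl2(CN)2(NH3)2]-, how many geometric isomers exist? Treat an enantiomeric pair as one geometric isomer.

5

The six octahedral sites form three mutually perpendicular trans pairs.
The distinct arrangements are (5 in all): Cl trans, CN trans, NH3 trans; Cl cis, CN trans, NH3 cis; Cl cis, CN cis, NH3 trans; Cl cis, CN cis, NH3 cis (chiral); Cl trans, CN cis, NH3 cis.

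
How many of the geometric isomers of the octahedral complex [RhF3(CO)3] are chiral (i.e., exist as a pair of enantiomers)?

There are 2 geometric isomers: F mer; F fac.
Each arrangement has an internal mirror plane or centre of symmetry, so none is chiral.

0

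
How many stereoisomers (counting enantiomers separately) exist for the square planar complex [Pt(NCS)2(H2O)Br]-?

In a square planar complex each vertex has one trans partner and two cis neighbours.
The distinct arrangements are (2 in all): NCS cis; NCS trans.
Each arrangement has an internal mirror plane or centre of symmetry, so none is chiral.

2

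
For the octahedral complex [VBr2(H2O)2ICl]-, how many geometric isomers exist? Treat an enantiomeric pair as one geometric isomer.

The distinct arrangements are (6 in all): Br trans, H2O cis; Br trans, H2O trans; Br cis, H2O cis (3 arrangements, 2 chiral); Br cis, H2O trans.

6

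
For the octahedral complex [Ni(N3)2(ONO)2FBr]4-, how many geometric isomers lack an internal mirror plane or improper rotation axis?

The six octahedral sites form three mutually perpendicular trans pairs.
The distinct arrangements are (6 in all): N3 trans, ONO trans; N3 cis, ONO cis (3 arrangements, 2 chiral); N3 cis, ONO trans; N3 trans, ONO cis.
Of these, 2 lack any improper symmetry element and so occur as enantiomeric pairs, giving 6 + 2 = 8 stereoisomers in total.

2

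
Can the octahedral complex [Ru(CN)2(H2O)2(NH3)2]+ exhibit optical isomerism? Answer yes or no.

yes

An octahedron has six vertices in three trans pairs; every non-trans pair is cis.
Working through the distinct placements yields 5 geometric isomers: CN trans, H2O trans, NH3 trans; CN trans, H2O cis, NH3 cis; CN cis, H2O cis, NH3 trans; CN cis, H2O cis, NH3 cis (chiral); CN cis, H2O trans, NH3 cis.
One of these lacks any improper symmetry element and so occurs as an enantiomeric pair, giving 5 + 1 = 6 stereoisomers in total.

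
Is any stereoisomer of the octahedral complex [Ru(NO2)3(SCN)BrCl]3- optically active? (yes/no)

yes

An octahedron has six vertices in three trans pairs; every non-trans pair is cis.
Working through the distinct placements yields 4 geometric isomers: NO2 mer (3 arrangements); NO2 fac (chiral).
One of these lacks any improper symmetry element and so occurs as an enantiomeric pair, giving 4 + 1 = 5 stereoisomers in total.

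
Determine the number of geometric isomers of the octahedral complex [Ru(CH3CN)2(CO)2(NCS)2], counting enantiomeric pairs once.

There are 5 geometric isomers: CH3CN trans, CO trans, NCS trans; CH3CN trans, CO cis, NCS cis; CH3CN cis, CO cis, NCS trans; CH3CN cis, CO cis, NCS cis (chiral); CH3CN cis, CO trans, NCS cis.

5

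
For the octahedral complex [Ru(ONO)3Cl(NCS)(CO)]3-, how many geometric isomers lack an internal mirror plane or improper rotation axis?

An octahedron has six vertices in three trans pairs; every non-trans pair is cis.
There are 4 geometric isomers: ONO mer (3 arrangements); ONO fac (chiral).
One of these lacks any improper symmetry element and so occurs as an enantiomeric pair, giving 4 + 1 = 5 stereoisomers in total.

1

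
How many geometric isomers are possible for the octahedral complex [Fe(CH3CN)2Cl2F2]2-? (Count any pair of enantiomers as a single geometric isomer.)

5

The six octahedral sites form three mutually perpendicular trans pairs.
Systematic placement gives 5 geometric isomers: CH3CN trans, Cl trans, F trans; CH3CN trans, Cl cis, F cis; CH3CN cis, Cl cis, F trans; CH3CN cis, Cl cis, F cis (chiral); CH3CN cis, Cl trans, F cis.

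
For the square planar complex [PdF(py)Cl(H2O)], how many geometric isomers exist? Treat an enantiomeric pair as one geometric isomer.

3

In a square planar complex each vertex has one trans partner and two cis neighbours.
There are 3 geometric isomers: (Cl/H2O trans, F/py trans); (Cl/py trans, F/H2O trans); (Cl/F trans, H2O/py trans).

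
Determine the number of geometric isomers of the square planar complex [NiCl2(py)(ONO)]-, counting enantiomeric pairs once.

2

A square has two trans pairs of vertices; adjacent vertices are cis.
There are 2 geometric isomers: Cl cis; Cl trans.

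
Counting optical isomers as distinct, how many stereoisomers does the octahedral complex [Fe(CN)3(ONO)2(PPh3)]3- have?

The six octahedral sites form three mutually perpendicular trans pairs.
There are 3 geometric isomers: CN mer, ONO cis; CN mer, ONO trans; CN fac, ONO cis.
Each arrangement has an internal mirror plane or centre of symmetry, so none is chiral.

3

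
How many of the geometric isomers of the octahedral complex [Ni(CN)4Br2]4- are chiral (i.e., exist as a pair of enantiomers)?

An octahedron has six vertices in three trans pairs; every non-trans pair is cis.
Working through the distinct placements yields 2 geometric isomers: Br trans; Br cis.
Each arrangement has an internal mirror plane or centre of symmetry, so none is chiral.

0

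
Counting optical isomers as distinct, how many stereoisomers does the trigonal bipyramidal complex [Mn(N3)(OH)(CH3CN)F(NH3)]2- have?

A trigonal bipyramid has two axial and three equatorial sites, which are chemically inequivalent.
Systematic enumeration (placing each ligand type in turn and discarding arrangements equivalent by rotation or reflection) gives 10 geometric isomers.
Of these, 10 lack any improper symmetry element and so occur as enantiomeric pairs, giving 10 + 10 = 20 stereoisomers in total.

20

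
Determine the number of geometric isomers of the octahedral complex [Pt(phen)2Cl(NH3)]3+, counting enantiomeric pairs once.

2

An octahedron has six vertices in three trans pairs; every non-trans pair is cis.
Each phen is bidentate and must span two cis positions.
Systematic placement gives 2 geometric isomers: Cl and NH3 mutually trans; Cl and NH3 mutually cis (chiral).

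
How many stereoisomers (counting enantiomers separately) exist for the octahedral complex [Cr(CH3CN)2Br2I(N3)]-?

8

The six octahedral sites form three mutually perpendicular trans pairs.
The distinct arrangements are (6 in all): CH3CN trans, Br trans; CH3CN cis, Br trans; CH3CN cis, Br cis (3 arrangements, 2 chiral); CH3CN trans, Br cis.
Of these, 2 lack any improper symmetry element and so occur as enantiomeric pairs, giving 6 + 2 = 8 stereoisomers in total.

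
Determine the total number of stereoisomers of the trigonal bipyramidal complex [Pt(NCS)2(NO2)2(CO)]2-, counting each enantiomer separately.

A trigonal bipyramid has two axial and three equatorial sites, which are chemically inequivalent.
Placing the ligands in turn and identifying arrangements related by rotation or reflection leaves 5 distinct geometric isomers.
One of these lacks any improper symmetry element and so occurs as an enantiomeric pair, giving 5 + 1 = 6 stereoisomers in total.

6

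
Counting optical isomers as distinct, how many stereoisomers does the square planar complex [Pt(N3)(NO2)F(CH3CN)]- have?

In a square planar complex each vertex has one trans partner and two cis neighbours.
There are 3 geometric isomers: (CH3CN/N3 trans, F/NO2 trans); (CH3CN/NO2 trans, F/N3 trans); (CH3CN/F trans, N3/NO2 trans).
Each arrangement has an internal mirror plane or centre of symmetry, so none is chiral.

3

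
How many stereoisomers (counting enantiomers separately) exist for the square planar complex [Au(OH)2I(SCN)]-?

2

A square has two trans pairs of vertices; adjacent vertices are cis.
Working through the distinct placements yields 2 geometric isomers: OH cis; OH trans.
Each arrangement has an internal mirror plane or centre of symmetry, so none is chiral.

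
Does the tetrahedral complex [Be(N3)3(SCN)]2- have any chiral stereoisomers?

no

In a tetrahedral complex all four positions are equivalent and every pair of ligands is adjacent — there is no cis/trans distinction.
Only one geometric arrangement is possible.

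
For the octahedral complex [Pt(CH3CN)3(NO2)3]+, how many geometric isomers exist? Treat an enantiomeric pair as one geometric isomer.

An octahedron has six vertices in three trans pairs; every non-trans pair is cis.
The distinct arrangements are (2 in all): CH3CN mer; CH3CN fac.

2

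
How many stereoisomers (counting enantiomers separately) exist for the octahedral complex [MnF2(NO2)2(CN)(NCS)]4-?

The six octahedral sites form three mutually perpendicular trans pairs.
Systematic placement gives 6 geometric isomers: F cis, NO2 trans; F cis, NO2 cis (3 arrangements, 2 chiral); F trans, NO2 trans; F trans, NO2 cis.
Of these, 2 lack any improper symmetry element and so occur as enantiomeric pairs, giving 6 + 2 = 8 stereoisomers in total.

8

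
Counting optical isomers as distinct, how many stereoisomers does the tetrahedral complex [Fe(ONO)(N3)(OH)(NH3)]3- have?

2

All four vertices of a tetrahedron are equivalent and mutually adjacent, so cis/trans isomerism cannot arise.
Only one geometric arrangement is possible; it has no improper symmetry element, so it exists as a pair of enantiomers (2 stereoisomers).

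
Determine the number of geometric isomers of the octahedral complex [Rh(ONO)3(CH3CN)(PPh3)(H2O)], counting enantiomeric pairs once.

Systematic placement gives 4 geometric isomers: ONO mer (3 arrangements); ONO fac (chiral).

4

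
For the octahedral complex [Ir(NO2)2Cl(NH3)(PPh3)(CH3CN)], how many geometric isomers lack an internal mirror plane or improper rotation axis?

6

In an octahedral complex each vertex has one trans partner and four cis neighbours.
Systematic enumeration (placing each ligand type in turn and discarding arrangements equivalent by rotation or reflection) gives 9 geometric isomers.
Of these, 6 lack any improper symmetry element and so occur as enantiomeric pairs, giving 9 + 6 = 15 stereoisomers in total.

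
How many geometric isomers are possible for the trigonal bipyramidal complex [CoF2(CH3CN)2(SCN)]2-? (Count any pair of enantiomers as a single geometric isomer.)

5

A trigonal bipyramid has two axial and three equatorial sites, which are chemically inequivalent.
Systematic enumeration (placing each ligand type in turn and discarding arrangements equivalent by rotation or reflection) gives 5 geometric isomers.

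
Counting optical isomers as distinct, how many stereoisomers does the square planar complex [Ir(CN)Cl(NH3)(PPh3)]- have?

3

A square has two trans pairs of vertices; adjacent vertices are cis.
Systematic placement gives 3 geometric isomers: (CN/NH3 trans, Cl/PPh3 trans); (CN/PPh3 trans, Cl/NH3 trans); (CN/Cl trans, NH3/PPh3 trans).
Each arrangement has an internal mirror plane or centre of symmetry, so none is chiral.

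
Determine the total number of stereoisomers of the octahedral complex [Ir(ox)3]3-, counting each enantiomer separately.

Each ox is bidentate and must span two cis positions.
Only one geometric arrangement is possible; it has no improper symmetry element, so it exists as a pair of enantiomers (2 stereoisomers).

2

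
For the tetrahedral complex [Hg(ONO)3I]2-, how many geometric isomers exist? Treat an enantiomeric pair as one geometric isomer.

All four vertices of a tetrahedron are equivalent and mutually adjacent, so cis/trans isomerism cannot arise.
Only one geometric arrangement is possible.

1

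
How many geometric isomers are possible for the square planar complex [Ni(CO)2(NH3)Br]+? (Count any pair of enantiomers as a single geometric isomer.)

2

A square has two trans pairs of vertices; adjacent vertices are cis.
The distinct arrangements are (2 in all): CO cis; CO trans.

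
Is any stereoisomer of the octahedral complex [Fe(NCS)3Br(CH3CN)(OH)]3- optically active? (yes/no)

There are 4 geometric isomers: NCS mer (3 arrangements); NCS fac (chiral).
One of these lacks any improper symmetry element and so occurs as an enantiomeric pair, giving 4 + 1 = 5 stereoisomers in total.

yes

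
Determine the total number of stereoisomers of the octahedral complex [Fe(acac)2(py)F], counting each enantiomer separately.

3

An octahedron has six vertices in three trans pairs; every non-trans pair is cis.
Each acac is bidentate and must span two cis positions.
The distinct arrangements are (2 in all): py and F mutually cis (chiral); py and F mutually trans.
One of these lacks any improper symmetry element and so occurs as an enantiomeric pair, giving 2 + 1 = 3 stereoisomers in total.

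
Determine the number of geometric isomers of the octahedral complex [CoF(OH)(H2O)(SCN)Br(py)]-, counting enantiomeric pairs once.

The six octahedral sites form three mutually perpendicular trans pairs.
Exhaustive case analysis gives 15 geometric isomers.

15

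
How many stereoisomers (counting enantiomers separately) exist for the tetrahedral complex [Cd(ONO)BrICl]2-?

In a tetrahedral complex all four positions are equivalent and every pair of ligands is adjacent — there is no cis/trans distinction.
Only one geometric arrangement is possible; it has no improper symmetry element, so it exists as a pair of enantiomers (2 stereoisomers).

2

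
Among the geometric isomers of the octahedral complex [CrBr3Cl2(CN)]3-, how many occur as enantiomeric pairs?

The six octahedral sites form three mutually perpendicular trans pairs.
The distinct arrangements are (3 in all): Br mer, Cl trans; Br mer, Cl cis; Br fac, Cl cis.
Each arrangement has an internal mirror plane or centre of symmetry, so none is chiral.

0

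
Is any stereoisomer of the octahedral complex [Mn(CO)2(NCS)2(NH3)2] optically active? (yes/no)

yes

The six octahedral sites form three mutually perpendicular trans pairs.
Working through the distinct placements yields 5 geometric isomers: CO trans, NCS trans, NH3 trans; CO trans, NCS cis, NH3 cis; CO cis, NCS cis, NH3 trans; CO cis, NCS cis, NH3 cis (chiral); CO cis, NCS trans, NH3 cis.
One of these lacks any improper symmetry element and so occurs as an enantiomeric pair, giving 5 + 1 = 6 stereoisomers in total.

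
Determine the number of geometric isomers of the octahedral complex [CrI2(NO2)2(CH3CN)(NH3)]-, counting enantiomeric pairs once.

6

An octahedron has six vertices in three trans pairs; every non-trans pair is cis.
Systematic placement gives 6 geometric isomers: I cis, NO2 trans; I cis, NO2 cis (3 arrangements, 2 chiral); I trans, NO2 trans; I trans, NO2 cis.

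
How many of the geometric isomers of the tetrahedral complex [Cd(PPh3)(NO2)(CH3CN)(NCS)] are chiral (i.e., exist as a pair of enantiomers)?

1

Only one geometric arrangement is possible; it has no improper symmetry element, so it exists as a pair of enantiomers (2 stereoisomers).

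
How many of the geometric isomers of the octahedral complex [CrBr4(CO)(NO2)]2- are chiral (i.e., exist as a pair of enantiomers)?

0

The six octahedral sites form three mutually perpendicular trans pairs.
The distinct arrangements are (2 in all): CO and NO2 mutually trans; CO and NO2 mutually cis.
Each arrangement has an internal mirror plane or centre of symmetry, so none is chiral.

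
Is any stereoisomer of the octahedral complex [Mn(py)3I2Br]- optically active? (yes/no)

An octahedron has six vertices in three trans pairs; every non-trans pair is cis.
The distinct arrangements are (3 in all): py mer, I cis; py mer, I trans; py fac, I cis.
Each arrangement has an internal mirror plane or centre of symmetry, so none is chiral.

no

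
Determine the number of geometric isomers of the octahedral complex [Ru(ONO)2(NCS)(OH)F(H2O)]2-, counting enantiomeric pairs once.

9

In an octahedral complex each vertex has one trans partner and four cis neighbours.
Placing the ligands in turn and identifying arrangements related by rotation or reflection leaves 9 distinct geometric isomers.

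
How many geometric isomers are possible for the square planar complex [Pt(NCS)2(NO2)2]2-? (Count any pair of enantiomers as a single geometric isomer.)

A square has two trans pairs of vertices; adjacent vertices are cis.
The distinct arrangements are (2 in all): NCS cis; NCS trans.

2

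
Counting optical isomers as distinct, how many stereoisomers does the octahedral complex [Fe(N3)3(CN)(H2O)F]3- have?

5

Systematic placement gives 4 geometric isomers: N3 mer (3 arrangements); N3 fac (chiral).
One of these lacks any improper symmetry element and so occurs as an enantiomeric pair, giving 4 + 1 = 5 stereoisomers in total.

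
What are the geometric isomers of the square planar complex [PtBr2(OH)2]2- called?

cis and trans

In a square planar complex each vertex has one trans partner and two cis neighbours.
Working through the distinct placements yields 2 geometric isomers: Br cis; Br trans.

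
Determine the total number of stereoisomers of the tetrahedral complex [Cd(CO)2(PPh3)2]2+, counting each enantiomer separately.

1

All four vertices of a tetrahedron are equivalent and mutually adjacent, so cis/trans isomerism cannot arise.
Only one geometric arrangement is possible.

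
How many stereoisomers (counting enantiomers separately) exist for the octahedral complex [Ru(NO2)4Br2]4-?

There are 2 geometric isomers: Br trans; Br cis.
Each arrangement has an internal mirror plane or centre of symmetry, so none is chiral.

2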